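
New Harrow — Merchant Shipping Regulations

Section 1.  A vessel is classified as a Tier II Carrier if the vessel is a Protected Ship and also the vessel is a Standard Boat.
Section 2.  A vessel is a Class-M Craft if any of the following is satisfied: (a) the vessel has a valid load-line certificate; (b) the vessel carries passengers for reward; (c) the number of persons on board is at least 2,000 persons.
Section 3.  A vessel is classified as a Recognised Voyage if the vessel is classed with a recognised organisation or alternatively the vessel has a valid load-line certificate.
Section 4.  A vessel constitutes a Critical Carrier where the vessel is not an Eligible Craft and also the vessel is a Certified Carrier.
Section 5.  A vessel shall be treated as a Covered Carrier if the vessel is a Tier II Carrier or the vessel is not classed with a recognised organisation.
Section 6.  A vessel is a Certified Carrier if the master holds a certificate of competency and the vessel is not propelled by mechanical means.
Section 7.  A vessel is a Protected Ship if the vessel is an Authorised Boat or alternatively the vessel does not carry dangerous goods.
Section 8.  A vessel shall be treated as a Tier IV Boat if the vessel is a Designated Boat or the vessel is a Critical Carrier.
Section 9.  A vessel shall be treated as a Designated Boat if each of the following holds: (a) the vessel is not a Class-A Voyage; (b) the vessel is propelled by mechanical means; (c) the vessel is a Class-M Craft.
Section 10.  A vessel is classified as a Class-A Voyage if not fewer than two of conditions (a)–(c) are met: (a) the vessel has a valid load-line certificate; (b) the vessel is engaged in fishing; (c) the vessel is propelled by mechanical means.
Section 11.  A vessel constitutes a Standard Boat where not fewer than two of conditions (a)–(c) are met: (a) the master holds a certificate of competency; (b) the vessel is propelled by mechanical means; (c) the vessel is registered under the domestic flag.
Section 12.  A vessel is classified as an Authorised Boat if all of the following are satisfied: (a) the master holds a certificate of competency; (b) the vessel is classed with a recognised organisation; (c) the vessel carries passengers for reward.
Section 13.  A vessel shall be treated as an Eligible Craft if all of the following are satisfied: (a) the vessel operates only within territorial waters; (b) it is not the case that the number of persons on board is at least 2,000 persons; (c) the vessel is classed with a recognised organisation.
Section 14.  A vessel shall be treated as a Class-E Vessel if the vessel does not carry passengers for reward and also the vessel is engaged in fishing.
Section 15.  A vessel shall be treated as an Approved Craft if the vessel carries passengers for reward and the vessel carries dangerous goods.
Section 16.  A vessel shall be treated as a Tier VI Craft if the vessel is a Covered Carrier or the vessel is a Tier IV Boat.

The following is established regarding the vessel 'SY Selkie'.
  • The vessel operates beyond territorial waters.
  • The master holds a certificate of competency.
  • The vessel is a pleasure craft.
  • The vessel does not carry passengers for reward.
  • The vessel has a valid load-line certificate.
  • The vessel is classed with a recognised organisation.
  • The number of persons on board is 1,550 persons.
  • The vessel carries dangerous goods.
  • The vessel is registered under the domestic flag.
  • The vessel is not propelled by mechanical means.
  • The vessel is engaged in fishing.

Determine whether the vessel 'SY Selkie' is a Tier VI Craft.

section 12 — Authorised Boat: [the master holds a certificate of competency? yes] AND [the vessel is classed with a recognised organisation? yes] AND [the vessel carries passengers for reward? no] → not satisfied.
section 7 — Protected Ship: [Authorised Boat (section 12)? no] OR [the vessel does not carry dangerous goods? no] → not satisfied.
section 11 — Standard Boat: the master holds a certificate of competency? yes; the vessel is propelled by mechanical means? no; the vessel is registered under the domestic flag? yes — 2 of 3 hold (need ≥2) → satisfied.
section 1 — Tier II Carrier: [Protected Ship (section 7)? no] AND [Standard Boat (section 11)? yes] → not satisfied.
section 5 — Covered Carrier: [Tier II Carrier (section 1)? no] OR [the vessel is not classed with a recognised organisation? no] → not satisfied.
section 10 — Class-A Voyage: the vessel has a valid load-line certificate? yes; the vessel is engaged in fishing? yes; the vessel is propelled by mechanical means? no — 2 of 3 hold (need ≥2) → satisfied.
section 2 — Class-M Craft: [the vessel has a valid load-line certificate? yes] OR [the vessel carries passengers for reward? no] OR [number of persons on board: 1,550 persons ≥ 2,000 persons? no] → satisfied.
section 9 — Designated Boat: [not a Class-A Voyage (section 10)? no] AND [the vessel is propelled by mechanical means? no] AND [Class-M Craft (section 2)? yes] → not satisfied.
section 13 — Eligible Craft: [the vessel operates only within territorial waters? no] AND [number of persons on board: 1,550 persons ≥ 2,000 persons? no, so negated condition yes] AND [the vessel is classed with a recognised organisation? yes] → not satisfied.
section 6 — Certified Carrier: [the master holds a certificate of competency? yes] AND [the vessel is not propelled by mechanical means? yes] → satisfied.
section 4 — Critical Carrier: [not an Eligible Craft (section 13)? yes] AND [Certified Carrier (section 6)? yes] → satisfied.
section 8 — Tier IV Boat: [Designated Boat (section 9)? no] OR [Critical Carrier (section 4)? yes] → satisfied.
section 16 — Tier VI Craft: [Covered Carrier (section 5)? no] OR [Tier IV Boat (section 8)? yes] → satisfied.

Yes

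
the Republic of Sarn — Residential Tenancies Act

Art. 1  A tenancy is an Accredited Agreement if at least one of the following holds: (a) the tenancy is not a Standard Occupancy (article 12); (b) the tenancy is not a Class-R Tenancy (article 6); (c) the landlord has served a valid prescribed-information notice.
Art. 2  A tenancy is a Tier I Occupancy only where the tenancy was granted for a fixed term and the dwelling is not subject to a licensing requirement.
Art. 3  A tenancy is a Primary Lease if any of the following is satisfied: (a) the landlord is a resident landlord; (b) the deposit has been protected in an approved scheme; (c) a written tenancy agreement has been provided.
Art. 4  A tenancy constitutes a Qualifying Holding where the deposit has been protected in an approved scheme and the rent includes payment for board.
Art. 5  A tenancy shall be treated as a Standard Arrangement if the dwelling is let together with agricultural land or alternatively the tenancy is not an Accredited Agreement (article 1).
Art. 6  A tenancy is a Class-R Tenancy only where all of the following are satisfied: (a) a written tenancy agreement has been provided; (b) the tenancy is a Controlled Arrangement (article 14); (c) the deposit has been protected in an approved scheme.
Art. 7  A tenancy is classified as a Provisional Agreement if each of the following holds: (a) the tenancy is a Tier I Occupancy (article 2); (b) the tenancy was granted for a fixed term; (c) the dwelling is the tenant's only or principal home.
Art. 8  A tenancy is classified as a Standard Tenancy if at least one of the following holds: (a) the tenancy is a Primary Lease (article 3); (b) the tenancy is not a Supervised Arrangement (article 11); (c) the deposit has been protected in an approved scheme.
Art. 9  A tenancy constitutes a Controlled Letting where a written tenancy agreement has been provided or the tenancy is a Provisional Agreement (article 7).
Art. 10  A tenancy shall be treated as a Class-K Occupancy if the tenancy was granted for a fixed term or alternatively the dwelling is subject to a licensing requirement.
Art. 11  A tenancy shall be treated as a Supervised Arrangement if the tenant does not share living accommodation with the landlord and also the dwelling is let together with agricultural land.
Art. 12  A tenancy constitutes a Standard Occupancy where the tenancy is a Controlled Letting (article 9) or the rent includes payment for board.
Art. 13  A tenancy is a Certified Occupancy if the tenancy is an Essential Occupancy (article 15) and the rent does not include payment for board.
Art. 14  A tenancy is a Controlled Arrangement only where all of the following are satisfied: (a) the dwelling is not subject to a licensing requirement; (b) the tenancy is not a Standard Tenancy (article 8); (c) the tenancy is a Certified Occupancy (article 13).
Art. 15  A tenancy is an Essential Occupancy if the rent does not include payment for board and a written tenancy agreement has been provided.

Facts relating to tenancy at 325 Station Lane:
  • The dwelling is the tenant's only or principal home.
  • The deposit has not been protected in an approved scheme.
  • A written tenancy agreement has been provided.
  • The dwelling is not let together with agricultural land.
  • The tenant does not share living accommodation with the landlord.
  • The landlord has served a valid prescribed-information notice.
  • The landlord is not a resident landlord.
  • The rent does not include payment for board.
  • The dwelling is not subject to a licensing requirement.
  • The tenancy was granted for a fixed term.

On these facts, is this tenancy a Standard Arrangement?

No

article 2 — Tier I Occupancy: [the tenancy was granted for a fixed term? yes] AND [the dwelling is not subject to a licensing requirement? yes] → satisfied.
article 7 — Provisional Agreement: [Tier I Occupancy (article 2)? yes] AND [the tenancy was granted for a fixed term? yes] AND [the dwelling is the tenant's only or principal home? yes] → satisfied.
article 9 — Controlled Letting: [a written tenancy agreement has been provided? yes] OR [Provisional Agreement (article 7)? yes] → satisfied.
article 12 — Standard Occupancy: [Controlled Letting (article 9)? yes] OR [the rent includes payment for board? no] → satisfied.
article 3 — Primary Lease: [the landlord is a resident landlord? no] OR [the deposit has been protected in an approved scheme? no] OR [a written tenancy agreement has been provided? yes] → satisfied.
article 11 — Supervised Arrangement: [the tenant does not share living accommodation with the landlord? yes] AND [the dwelling is let together with agricultural land? no] → not satisfied.
article 8 — Standard Tenancy: [Primary Lease (article 3)? yes] OR [not a Supervised Arrangement (article 11)? yes] OR [the deposit has been protected in an approved scheme? no] → satisfied.
article 15 — Essential Occupancy: [the rent does not include payment for board? yes] AND [a written tenancy agreement has been provided? yes] → satisfied.
article 13 — Certified Occupancy: [Essential Occupancy (article 15)? yes] AND [the rent does not include payment for board? yes] → satisfied.
article 14 — Controlled Arrangement: [the dwelling is not subject to a licensing requirement? yes] AND [not a Standard Tenancy (article 8)? no] AND [Certified Occupancy (article 13)? yes] → not satisfied.
article 6 — Class-R Tenancy: [a written tenancy agreement has been provided? yes] AND [Controlled Arrangement (article 14)? no] AND [the deposit has been protected in an approved scheme? no] → not satisfied.
article 1 — Accredited Agreement: [not a Standard Occupancy (article 12)? no] OR [not a Class-R Tenancy (article 6)? yes] OR [the landlord has served a valid prescribed-information notice? yes] → satisfied.
article 5 — Standard Arrangement: [the dwelling is let together with agricultural land? no] OR [not an Accredited Agreement (article 1)? no] → not satisfied.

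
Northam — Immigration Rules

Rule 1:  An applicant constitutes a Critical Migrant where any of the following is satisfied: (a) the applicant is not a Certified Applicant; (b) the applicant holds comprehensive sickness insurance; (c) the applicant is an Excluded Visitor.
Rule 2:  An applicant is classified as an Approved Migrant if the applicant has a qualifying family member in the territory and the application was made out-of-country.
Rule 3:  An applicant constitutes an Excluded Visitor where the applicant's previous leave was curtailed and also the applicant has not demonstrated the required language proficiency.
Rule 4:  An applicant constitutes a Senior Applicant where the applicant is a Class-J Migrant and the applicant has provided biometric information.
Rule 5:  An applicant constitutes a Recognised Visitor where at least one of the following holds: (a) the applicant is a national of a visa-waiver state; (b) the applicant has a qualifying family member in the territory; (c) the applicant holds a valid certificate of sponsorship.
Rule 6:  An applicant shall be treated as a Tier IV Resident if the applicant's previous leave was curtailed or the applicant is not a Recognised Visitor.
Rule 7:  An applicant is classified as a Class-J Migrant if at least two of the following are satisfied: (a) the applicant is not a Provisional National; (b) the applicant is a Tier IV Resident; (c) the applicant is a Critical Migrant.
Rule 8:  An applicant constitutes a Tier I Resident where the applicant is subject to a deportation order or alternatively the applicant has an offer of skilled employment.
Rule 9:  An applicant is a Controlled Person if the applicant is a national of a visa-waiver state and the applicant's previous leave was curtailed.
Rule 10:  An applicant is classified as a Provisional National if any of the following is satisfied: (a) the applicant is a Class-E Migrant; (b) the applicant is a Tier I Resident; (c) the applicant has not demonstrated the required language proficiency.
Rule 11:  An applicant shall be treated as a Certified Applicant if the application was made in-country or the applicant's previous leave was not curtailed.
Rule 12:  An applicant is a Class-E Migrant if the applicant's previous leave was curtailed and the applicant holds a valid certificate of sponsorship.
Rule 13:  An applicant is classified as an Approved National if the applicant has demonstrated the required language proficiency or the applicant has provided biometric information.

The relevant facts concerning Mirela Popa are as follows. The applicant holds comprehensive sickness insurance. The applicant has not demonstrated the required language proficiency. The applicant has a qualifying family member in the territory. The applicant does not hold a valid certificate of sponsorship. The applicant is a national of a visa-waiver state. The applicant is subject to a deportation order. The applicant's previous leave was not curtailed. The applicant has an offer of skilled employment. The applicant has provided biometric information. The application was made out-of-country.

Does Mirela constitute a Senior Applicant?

Under rule 12: the applicant's previous leave was curtailed? no; and the applicant holds a valid certificate of sponsorship? no. So the applicant is not a Class-E Migrant.
Under rule 8: the applicant is subject to a deportation order? yes; or the applicant has an offer of skilled employment? yes. So the applicant is a Tier I Resident.
Under rule 10: Class-E Migrant (rule 12)? no; or Tier I Resident (rule 8)? yes; or the applicant has not demonstrated the required language proficiency? yes. So the applicant is a Provisional National.
Under rule 5: the applicant is a national of a visa-waiver state? yes; or the applicant has a qualifying family member in the territory? yes; or the applicant holds a valid certificate of sponsorship? no. So the applicant is a Recognised Visitor.
Under rule 6: the applicant's previous leave was curtailed? no; or not a Recognised Visitor (rule 5)? no. So the applicant is not a Tier IV Resident.
Under rule 11: the application was made in-country? no; or the applicant's previous leave was not curtailed? yes. So the applicant is a Certified Applicant.
Under rule 3: the applicant's previous leave was curtailed? no; and the applicant has not demonstrated the required language proficiency? yes. So the applicant is not an Excluded Visitor.
Under rule 1: not a Certified Applicant (rule 11)? no; or the applicant holds comprehensive sickness insurance? yes; or Excluded Visitor (rule 3)? no. So the applicant is a Critical Migrant.
Under rule 7: not a Provisional National (rule 10)? no; Tier IV Resident (rule 6)? no; Critical Migrant (rule 1)? yes — 1 of 3 hold (need ≥2) → not satisfied.
Under rule 4: Class-J Migrant (rule 7)? no; and the applicant has provided biometric information? yes. So the applicant is not a Senior Applicant.

No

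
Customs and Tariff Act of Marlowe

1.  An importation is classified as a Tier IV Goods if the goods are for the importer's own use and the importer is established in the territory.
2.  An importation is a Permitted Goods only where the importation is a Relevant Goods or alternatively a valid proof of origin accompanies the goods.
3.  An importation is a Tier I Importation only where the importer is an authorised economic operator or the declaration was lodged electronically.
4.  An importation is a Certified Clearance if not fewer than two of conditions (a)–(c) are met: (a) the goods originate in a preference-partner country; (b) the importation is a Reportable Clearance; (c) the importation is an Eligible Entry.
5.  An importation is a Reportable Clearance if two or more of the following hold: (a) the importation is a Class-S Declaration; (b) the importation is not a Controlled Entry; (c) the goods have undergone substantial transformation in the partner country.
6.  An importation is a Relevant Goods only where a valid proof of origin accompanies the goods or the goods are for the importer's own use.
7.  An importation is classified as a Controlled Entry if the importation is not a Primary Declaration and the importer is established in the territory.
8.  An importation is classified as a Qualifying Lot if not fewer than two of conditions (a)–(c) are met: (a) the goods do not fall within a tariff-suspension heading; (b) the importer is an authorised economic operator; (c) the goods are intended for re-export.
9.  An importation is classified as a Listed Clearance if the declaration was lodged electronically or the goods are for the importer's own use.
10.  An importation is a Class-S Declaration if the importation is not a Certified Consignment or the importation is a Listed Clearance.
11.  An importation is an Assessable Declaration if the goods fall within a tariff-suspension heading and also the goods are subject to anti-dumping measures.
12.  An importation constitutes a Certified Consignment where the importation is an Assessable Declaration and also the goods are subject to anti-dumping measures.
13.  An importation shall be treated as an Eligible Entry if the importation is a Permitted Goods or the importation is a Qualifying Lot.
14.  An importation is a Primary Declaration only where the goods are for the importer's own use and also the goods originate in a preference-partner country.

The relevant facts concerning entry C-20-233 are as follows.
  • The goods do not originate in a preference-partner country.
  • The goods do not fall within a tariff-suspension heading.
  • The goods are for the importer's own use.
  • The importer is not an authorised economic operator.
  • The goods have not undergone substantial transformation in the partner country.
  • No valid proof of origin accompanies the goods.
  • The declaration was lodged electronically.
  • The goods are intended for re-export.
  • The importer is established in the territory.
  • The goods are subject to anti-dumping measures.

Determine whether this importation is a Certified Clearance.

No

Under paragraph 11: the goods fall within a tariff-suspension heading? no; and the goods are subject to anti-dumping measures? yes. So the importation is not an Assessable Declaration.
Under paragraph 12: Assessable Declaration (paragraph 11)? no; and the goods are subject to anti-dumping measures? yes. So the importation is not a Certified Consignment.
Under paragraph 9: the declaration was lodged electronically? yes; or the goods are for the importer's own use? yes. So the importation is a Listed Clearance.
Under paragraph 10: not a Certified Consignment (paragraph 12)? yes; or Listed Clearance (paragraph 9)? yes. So the importation is a Class-S Declaration.
Under paragraph 14: the goods are for the importer's own use? yes; and the goods originate in a preference-partner country? no. So the importation is not a Primary Declaration.
Under paragraph 7: not a Primary Declaration (paragraph 14)? yes; and the importer is established in the territory? yes. So the importation is a Controlled Entry.
Under paragraph 5: Class-S Declaration (paragraph 10)? yes; not a Controlled Entry (paragraph 7)? no; the goods have undergone substantial transformation in the partner country? no — 1 of 3 hold (need ≥2) → not satisfied.
Under paragraph 6: a valid proof of origin accompanies the goods? no; or the goods are for the importer's own use? yes. So the importation is a Relevant Goods.
Under paragraph 2: Relevant Goods (paragraph 6)? yes; or a valid proof of origin accompanies the goods? no. So the importation is a Permitted Goods.
Under paragraph 8: the goods do not fall within a tariff-suspension heading? yes; the importer is an authorised economic operator? no; the goods are intended for re-export? yes — 2 of 3 hold (need ≥2) → satisfied.
Under paragraph 13: Permitted Goods (paragraph 2)? yes; or Qualifying Lot (paragraph 8)? yes. So the importation is an Eligible Entry.
Under paragraph 4: the goods originate in a preference-partner country? no; Reportable Clearance (paragraph 5)? no; Eligible Entry (paragraph 13)? yes — 1 of 3 hold (need ≥2) → not satisfied.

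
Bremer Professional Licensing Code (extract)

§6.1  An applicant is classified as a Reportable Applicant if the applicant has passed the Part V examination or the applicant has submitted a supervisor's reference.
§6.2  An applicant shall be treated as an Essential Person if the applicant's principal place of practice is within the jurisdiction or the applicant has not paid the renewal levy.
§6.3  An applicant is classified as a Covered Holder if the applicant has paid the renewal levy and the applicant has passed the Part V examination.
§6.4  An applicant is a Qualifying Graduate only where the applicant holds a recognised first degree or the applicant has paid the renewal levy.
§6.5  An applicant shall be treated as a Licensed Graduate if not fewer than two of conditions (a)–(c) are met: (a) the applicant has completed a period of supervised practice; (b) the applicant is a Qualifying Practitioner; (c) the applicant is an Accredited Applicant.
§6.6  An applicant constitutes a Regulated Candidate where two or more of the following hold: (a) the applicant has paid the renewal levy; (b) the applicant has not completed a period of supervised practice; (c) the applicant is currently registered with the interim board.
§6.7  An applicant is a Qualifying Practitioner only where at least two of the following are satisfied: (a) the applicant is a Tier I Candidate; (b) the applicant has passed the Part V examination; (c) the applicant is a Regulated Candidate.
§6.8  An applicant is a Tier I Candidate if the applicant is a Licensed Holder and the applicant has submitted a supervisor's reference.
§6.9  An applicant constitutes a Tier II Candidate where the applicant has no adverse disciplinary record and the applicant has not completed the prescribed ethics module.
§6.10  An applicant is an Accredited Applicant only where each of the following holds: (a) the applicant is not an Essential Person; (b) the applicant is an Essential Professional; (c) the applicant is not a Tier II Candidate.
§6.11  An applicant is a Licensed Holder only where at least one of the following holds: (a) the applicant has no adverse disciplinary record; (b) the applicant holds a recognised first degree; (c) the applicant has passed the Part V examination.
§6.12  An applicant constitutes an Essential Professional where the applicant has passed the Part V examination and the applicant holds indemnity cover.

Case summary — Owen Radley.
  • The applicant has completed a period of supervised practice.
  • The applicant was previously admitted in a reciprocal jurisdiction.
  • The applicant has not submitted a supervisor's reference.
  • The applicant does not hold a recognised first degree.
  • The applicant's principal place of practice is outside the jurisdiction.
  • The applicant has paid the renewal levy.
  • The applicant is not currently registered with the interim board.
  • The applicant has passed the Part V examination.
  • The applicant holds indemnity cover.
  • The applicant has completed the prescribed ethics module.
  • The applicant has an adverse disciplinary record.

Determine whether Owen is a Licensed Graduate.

§6.11 — Licensed Holder: [the applicant has no adverse disciplinary record? no] OR [the applicant holds a recognised first degree? no] OR [the applicant has passed the Part V examination? yes] → satisfied.
§6.8 — Tier I Candidate: [Licensed Holder (§6.11)? yes] AND [the applicant has submitted a supervisor's reference? no] → not satisfied.
§6.6 — Regulated Candidate: the applicant has paid the renewal levy? yes; the applicant has not completed a period of supervised practice? no; the applicant is currently registered with the interim board? no — 1 of 3 hold (need ≥2) → not satisfied.
§6.7 — Qualifying Practitioner: Tier I Candidate (§6.8)? no; the applicant has passed the Part V examination? yes; Regulated Candidate (§6.6)? no — 1 of 3 hold (need ≥2) → not satisfied.
§6.2 — Essential Person: [the applicant's principal place of practice is within the jurisdiction? no] OR [the applicant has not paid the renewal levy? no] → not satisfied.
§6.12 — Essential Professional: [the applicant has passed the Part V examination? yes] AND [the applicant holds indemnity cover? yes] → satisfied.
§6.9 — Tier II Candidate: [the applicant has no adverse disciplinary record? no] AND [the applicant has not completed the prescribed ethics module? no] → not satisfied.
§6.10 — Accredited Applicant: [not an Essential Person (§6.2)? yes] AND [Essential Professional (§6.12)? yes] AND [not a Tier II Candidate (§6.9)? yes] → satisfied.
§6.5 — Licensed Graduate: the applicant has completed a period of supervised practice? yes; Qualifying Practitioner (§6.7)? no; Accredited Applicant (§6.10)? yes — 2 of 3 hold (need ≥2) → satisfied.

Yes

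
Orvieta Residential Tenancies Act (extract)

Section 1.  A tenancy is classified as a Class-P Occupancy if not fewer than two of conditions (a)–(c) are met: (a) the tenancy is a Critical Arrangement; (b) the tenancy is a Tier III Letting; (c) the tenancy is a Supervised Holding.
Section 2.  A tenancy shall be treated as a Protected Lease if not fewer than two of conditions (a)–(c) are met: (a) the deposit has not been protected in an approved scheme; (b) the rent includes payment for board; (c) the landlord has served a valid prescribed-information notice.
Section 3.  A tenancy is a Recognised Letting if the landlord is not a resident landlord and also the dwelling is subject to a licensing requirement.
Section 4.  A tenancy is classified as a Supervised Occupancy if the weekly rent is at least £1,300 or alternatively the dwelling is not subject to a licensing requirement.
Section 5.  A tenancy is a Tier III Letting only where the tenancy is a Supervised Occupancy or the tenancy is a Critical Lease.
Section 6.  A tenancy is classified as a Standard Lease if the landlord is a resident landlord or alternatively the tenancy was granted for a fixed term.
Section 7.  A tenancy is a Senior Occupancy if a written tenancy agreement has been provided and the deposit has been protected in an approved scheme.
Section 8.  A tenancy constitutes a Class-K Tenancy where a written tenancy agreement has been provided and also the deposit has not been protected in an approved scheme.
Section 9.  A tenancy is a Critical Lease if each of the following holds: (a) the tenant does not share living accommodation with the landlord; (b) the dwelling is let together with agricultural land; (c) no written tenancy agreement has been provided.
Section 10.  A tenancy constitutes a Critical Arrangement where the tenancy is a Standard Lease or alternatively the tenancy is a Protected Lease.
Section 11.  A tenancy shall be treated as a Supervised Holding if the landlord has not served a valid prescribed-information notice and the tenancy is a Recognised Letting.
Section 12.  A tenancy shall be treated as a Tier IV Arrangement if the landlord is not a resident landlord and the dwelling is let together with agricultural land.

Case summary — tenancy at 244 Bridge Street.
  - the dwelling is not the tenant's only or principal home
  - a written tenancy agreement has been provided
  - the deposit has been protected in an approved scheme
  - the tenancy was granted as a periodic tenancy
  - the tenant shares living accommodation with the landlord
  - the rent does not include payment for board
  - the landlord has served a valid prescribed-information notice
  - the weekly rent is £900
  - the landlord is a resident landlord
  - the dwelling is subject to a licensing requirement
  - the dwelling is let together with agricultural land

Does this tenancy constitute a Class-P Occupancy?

No

section 6 — Standard Lease: [the landlord is a resident landlord? yes] OR [the tenancy was granted for a fixed term? no] → satisfied.
section 2 — Protected Lease: the deposit has not been protected in an approved scheme? no; the rent includes payment for board? no; the landlord has served a valid prescribed-information notice? yes — 1 of 3 hold (need ≥2) → not satisfied.
section 10 — Critical Arrangement: [Standard Lease (section 6)? yes] OR [Protected Lease (section 2)? no] → satisfied.
section 4 — Supervised Occupancy: [weekly rent: £900 ≥ £1,300? no] OR [the dwelling is not subject to a licensing requirement? no] → not satisfied.
section 9 — Critical Lease: [the tenant does not share living accommodation with the landlord? no] AND [the dwelling is let together with agricultural land? yes] AND [no written tenancy agreement has been provided? no] → not satisfied.
section 5 — Tier III Letting: [Supervised Occupancy (section 4)? no] OR [Critical Lease (section 9)? no] → not satisfied.
section 3 — Recognised Letting: [the landlord is not a resident landlord? no] AND [the dwelling is subject to a licensing requirement? yes] → not satisfied.
section 11 — Supervised Holding: [the landlord has not served a valid prescribed-information notice? no] AND [Recognised Letting (section 3)? no] → not satisfied.
section 1 — Class-P Occupancy: Critical Arrangement (section 10)? yes; Tier III Letting (section 5)? no; Supervised Holding (section 11)? no — 1 of 3 hold (need ≥2) → not satisfied.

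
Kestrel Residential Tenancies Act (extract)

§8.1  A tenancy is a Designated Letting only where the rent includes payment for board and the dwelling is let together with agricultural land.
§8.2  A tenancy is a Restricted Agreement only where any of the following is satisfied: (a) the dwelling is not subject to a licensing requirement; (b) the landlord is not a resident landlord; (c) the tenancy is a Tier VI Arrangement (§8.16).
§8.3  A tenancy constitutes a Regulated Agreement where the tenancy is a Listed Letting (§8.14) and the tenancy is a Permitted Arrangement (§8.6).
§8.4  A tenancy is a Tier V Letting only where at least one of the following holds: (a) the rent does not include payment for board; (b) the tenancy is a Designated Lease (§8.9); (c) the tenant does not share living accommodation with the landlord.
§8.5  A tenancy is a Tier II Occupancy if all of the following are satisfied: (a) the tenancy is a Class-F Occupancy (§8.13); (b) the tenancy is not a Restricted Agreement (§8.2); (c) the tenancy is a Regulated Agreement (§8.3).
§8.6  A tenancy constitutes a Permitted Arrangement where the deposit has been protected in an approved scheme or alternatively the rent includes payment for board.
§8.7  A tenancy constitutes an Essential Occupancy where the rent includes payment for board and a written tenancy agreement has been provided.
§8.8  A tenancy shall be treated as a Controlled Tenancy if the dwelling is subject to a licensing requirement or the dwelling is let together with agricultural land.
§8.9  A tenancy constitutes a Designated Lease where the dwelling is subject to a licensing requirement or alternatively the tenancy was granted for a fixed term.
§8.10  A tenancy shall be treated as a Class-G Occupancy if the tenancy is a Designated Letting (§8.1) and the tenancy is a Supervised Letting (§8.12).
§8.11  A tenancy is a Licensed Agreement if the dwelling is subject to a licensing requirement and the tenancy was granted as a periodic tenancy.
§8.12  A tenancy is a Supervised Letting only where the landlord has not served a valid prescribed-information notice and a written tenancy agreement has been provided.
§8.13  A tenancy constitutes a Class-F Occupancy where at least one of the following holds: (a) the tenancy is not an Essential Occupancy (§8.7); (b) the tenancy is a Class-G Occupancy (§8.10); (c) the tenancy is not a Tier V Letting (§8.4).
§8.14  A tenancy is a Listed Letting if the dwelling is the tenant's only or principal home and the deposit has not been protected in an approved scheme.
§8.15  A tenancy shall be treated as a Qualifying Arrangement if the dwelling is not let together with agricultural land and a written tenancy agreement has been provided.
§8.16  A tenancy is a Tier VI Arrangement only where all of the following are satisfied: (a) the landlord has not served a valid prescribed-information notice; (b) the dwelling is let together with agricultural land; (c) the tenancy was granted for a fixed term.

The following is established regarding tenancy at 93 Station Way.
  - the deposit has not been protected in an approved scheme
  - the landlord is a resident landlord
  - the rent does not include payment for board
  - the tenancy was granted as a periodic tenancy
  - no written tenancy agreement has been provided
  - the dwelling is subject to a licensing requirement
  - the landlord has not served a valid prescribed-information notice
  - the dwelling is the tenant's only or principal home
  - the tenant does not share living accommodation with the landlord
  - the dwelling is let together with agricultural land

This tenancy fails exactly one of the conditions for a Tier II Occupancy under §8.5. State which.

Regulated Agreement

§8.7 — Essential Occupancy: [the rent includes payment for board? no] AND [a written tenancy agreement has been provided? no] → not satisfied.
§8.1 — Designated Letting: [the rent includes payment for board? no] AND [the dwelling is let together with agricultural land? yes] → not satisfied.
§8.12 — Supervised Letting: [the landlord has not served a valid prescribed-information notice? yes] AND [a written tenancy agreement has been provided? no] → not satisfied.
§8.10 — Class-G Occupancy: [Designated Letting (§8.1)? no] AND [Supervised Letting (§8.12)? no] → not satisfied.
§8.9 — Designated Lease: [the dwelling is subject to a licensing requirement? yes] OR [the tenancy was granted for a fixed term? no] → satisfied.
§8.4 — Tier V Letting: [the rent does not include payment for board? yes] OR [Designated Lease (§8.9)? yes] OR [the tenant does not share living accommodation with the landlord? yes] → satisfied.
§8.13 — Class-F Occupancy: [not an Essential Occupancy (§8.7)? yes] OR [Class-G Occupancy (§8.10)? no] OR [not a Tier V Letting (§8.4)? no] → satisfied.
§8.16 — Tier VI Arrangement: [the landlord has not served a valid prescribed-information notice? yes] AND [the dwelling is let together with agricultural land? yes] AND [the tenancy was granted for a fixed term? no] → not satisfied.
§8.2 — Restricted Agreement: [the dwelling is not subject to a licensing requirement? no] OR [the landlord is not a resident landlord? no] OR [Tier VI Arrangement (§8.16)? no] → not satisfied.
§8.14 — Listed Letting: [the dwelling is the tenant's only or principal home? yes] AND [the deposit has not been protected in an approved scheme? yes] → satisfied.
§8.6 — Permitted Arrangement: [the deposit has been protected in an approved scheme? no] OR [the rent includes payment for board? no] → not satisfied.
§8.3 — Regulated Agreement: [Listed Letting (§8.14)? yes] AND [Permitted Arrangement (§8.6)? no] → not satisfied.
§8.5 — Tier II Occupancy: [Class-F Occupancy (§8.13)? yes] AND [not a Restricted Agreement (§8.2)? yes] AND [Regulated Agreement (§8.3)? no] → not satisfied.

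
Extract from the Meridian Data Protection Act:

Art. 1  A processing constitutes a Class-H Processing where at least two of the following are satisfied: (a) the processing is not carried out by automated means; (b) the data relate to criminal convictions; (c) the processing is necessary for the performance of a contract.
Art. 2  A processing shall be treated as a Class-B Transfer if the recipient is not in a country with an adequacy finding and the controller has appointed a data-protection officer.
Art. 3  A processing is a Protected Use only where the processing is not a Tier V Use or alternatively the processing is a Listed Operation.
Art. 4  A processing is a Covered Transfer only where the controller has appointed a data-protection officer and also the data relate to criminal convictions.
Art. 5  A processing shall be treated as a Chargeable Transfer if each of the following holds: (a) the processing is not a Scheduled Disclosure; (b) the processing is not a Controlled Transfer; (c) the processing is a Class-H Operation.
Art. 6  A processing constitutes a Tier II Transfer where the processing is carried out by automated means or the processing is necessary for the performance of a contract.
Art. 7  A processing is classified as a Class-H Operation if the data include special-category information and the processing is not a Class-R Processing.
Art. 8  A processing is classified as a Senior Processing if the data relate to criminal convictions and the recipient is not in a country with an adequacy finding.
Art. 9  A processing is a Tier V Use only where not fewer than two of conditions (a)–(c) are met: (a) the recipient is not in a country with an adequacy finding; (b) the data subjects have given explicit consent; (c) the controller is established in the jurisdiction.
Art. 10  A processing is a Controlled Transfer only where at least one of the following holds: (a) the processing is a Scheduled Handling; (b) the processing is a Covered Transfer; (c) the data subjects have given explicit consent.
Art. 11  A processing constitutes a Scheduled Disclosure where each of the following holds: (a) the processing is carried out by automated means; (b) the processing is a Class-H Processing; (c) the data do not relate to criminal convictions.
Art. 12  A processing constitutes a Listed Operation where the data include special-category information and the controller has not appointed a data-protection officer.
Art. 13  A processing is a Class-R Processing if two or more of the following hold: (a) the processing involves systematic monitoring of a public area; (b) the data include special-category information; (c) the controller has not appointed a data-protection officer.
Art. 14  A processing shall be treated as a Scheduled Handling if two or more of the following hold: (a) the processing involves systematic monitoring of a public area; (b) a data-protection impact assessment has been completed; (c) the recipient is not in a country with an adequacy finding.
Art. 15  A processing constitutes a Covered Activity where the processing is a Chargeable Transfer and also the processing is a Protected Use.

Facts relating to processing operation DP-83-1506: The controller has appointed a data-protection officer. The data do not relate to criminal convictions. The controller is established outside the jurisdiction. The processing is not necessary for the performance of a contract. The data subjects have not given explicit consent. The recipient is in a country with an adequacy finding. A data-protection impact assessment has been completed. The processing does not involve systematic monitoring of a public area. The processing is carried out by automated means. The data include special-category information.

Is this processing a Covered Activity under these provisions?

Yes

article 1 — Class-H Processing: the processing is not carried out by automated means? no; the data relate to criminal convictions? no; the processing is necessary for the performance of a contract? no — 0 of 3 hold (need ≥2) → not satisfied.
article 11 — Scheduled Disclosure: [the processing is carried out by automated means? yes] AND [Class-H Processing (article 1)? no] AND [the data do not relate to criminal convictions? yes] → not satisfied.
article 14 — Scheduled Handling: the processing involves systematic monitoring of a public area? no; a data-protection impact assessment has been completed? yes; the recipient is not in a country with an adequacy finding? no — 1 of 3 hold (need ≥2) → not satisfied.
article 4 — Covered Transfer: [the controller has appointed a data-protection officer? yes] AND [the data relate to criminal convictions? no] → not satisfied.
article 10 — Controlled Transfer: [Scheduled Handling (article 14)? no] OR [Covered Transfer (article 4)? no] OR [the data subjects have given explicit consent? no] → not satisfied.
article 13 — Class-R Processing: the processing involves systematic monitoring of a public area? no; the data include special-category information? yes; the controller has not appointed a data-protection officer? no — 1 of 3 hold (need ≥2) → not satisfied.
article 7 — Class-H Operation: [the data include special-category information? yes] AND [not a Class-R Processing (article 13)? yes] → satisfied.
article 5 — Chargeable Transfer: [not a Scheduled Disclosure (article 11)? yes] AND [not a Controlled Transfer (article 10)? yes] AND [Class-H Operation (article 7)? yes] → satisfied.
article 9 — Tier V Use: the recipient is not in a country with an adequacy finding? no; the data subjects have given explicit consent? no; the controller is established in the jurisdiction? no — 0 of 3 hold (need ≥2) → not satisfied.
article 12 — Listed Operation: [the data include special-category information? yes] AND [the controller has not appointed a data-protection officer? no] → not satisfied.
article 3 — Protected Use: [not a Tier V Use (article 9)? yes] OR [Listed Operation (article 12)? no] → satisfied.
article 15 — Covered Activity: [Chargeable Transfer (article 5)? yes] AND [Protected Use (article 3)? yes] → satisfied.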